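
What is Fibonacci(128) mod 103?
85

Matrix identity: Q^n = [[F_(n+1), F_n], [F_n, F_(n-1)]] with Q = [[1,1],[1,0]].
n = 128 = 10000000₂. Square-and-multiply, entries mod 103:
Q^1 = [[1,1],[1,0]]
Q^2 = (Q^1)² = [[2,1],[1,1]]
Q^4 = (Q^2)² = [[5,3],[3,2]]
Q^8 = (Q^4)² = [[34,21],[21,13]]
Q^16 = (Q^8)² = [[52,60],[60,95]]
Q^32 = (Q^16)² = [[21,65],[65,59]]
Q^64 = (Q^32)² = [[31,50],[50,84]]
Q^128 = (Q^64)² = [[62,85],[85,80]]
F_128 mod 103 = Q^128[0][1] = 85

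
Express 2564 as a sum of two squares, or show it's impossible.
8² + 50² (a=8, b=50)

Factorization: 2564 = 2^2 × 641
By Fermat: n is sum of two squares iff every prime p ≡ 3 (mod 4) appears to even power.
All primes ≡ 3 (mod 4) appear to even power.
Search a = 0, 1, 2, … for 2564 - a² a perfect square: first hit at a = 8: 2564 - 64 = 2500 = 50².
2564 = 8² + 50² = 64 + 2500 ✓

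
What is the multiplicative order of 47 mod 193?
192

193 is prime, so ord(47) divides φ(193) = 192.
Divisors of 192: 1, 2, 3, 4, 6, 8, 12, 16, 24, 32, 48, 64, 96, 192.
Repeated squaring: 47^1 ≡ 47, 47^2 ≡ 86, 47^4 ≡ 62, 47^8 ≡ 177, 47^16 ≡ 63, 47^32 ≡ 109, 47^64 ≡ 108, 47^128 ≡ 84 (mod 193).
Test 47^d mod 193 for each divisor d in increasing order:
47^1 ≡ 47
47^2 ≡ 86
47^3 = 47^2·47^1 ≡ 182
47^4 ≡ 62
47^6 = 47^4·47^2 ≡ 121
47^8 ≡ 177
47^12 = 47^8·47^4 ≡ 166
47^16 ≡ 63
47^24 = 47^16·47^8 ≡ 150
47^32 ≡ 109
47^48 = 47^32·47^16 ≡ 112
47^64 ≡ 108
47^96 = 47^64·47^32 ≡ 192
47^192 = 47^128·47^64 ≡ 1  ← first divisor giving 1
The order is 192.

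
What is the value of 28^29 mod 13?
6

Repeated squaring. Binary of 29 = 11101.
28^1 ≡ 2 (mod 13); 28^2 ≡ 4 (mod 13); 28^4 ≡ 3 (mod 13); 28^8 ≡ 9 (mod 13); 28^16 ≡ 3 (mod 13)
28^29 = 28^1 × 28^4 × 28^8 × 28^16 ≡ 6 (mod 13)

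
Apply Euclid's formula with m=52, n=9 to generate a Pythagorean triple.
(2623, 936, 2785)

Euclid's formula: a = m² - n², b = 2mn, c = m² + n²
m = 52, n = 9
a = 52² - 9² = 2704 - 81 = 2623
b = 2 × 52 × 9 = 936
c = 52² + 9² = 2704 + 81 = 2785
Verification: 2623² + 936² = 6880129 + 876096 = 7756225 = 2785² ✓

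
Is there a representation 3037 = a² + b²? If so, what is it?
11² + 54² (a=11, b=54)

Factorization: 3037 = 3037
By Fermat: n is sum of two squares iff every prime p ≡ 3 (mod 4) appears to even power.
All primes ≡ 3 (mod 4) appear to even power.
Search a = 0, 1, 2, … for 3037 - a² a perfect square: first hit at a = 11: 3037 - 121 = 2916 = 54².
3037 = 11² + 54² = 121 + 2916 ✓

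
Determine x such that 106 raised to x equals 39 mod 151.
128

Baby-step giant-step with step n = ⌈√151⌉ = 13.
Baby steps 106^j mod 151 (j:value) for j=0..12: 0:1, 1:106, 2:62, 3:79, 4:69, 5:66, 6:50, 7:15, 8:80, 9:24, 10:128, 11:129, 12:84.
Giant-step multiplier: 106^(-13) ≡ 106^(150-13) = 106^137 ≡ 30 (mod 151).
Giant steps γ_i = 39·30^i mod 151: γ_0=39, γ_1=113, γ_2=68, γ_3=77, γ_4=45, γ_5=142, γ_6=32, γ_7=54, γ_8=110, γ_9=129 (in table at j=11).
x = i·n + j = 9·13 + 11 = 128.
Check: 106^128 ≡ 39 (mod 151).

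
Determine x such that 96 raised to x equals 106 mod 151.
29

Baby-step giant-step with step n = ⌈√151⌉ = 13.
Baby steps 96^j mod 151 (j:value) for j=0..12: 0:1, 1:96, 2:5, 3:27, 4:25, 5:135, 6:125, 7:71, 8:21, 9:53, 10:105, 11:114, 12:72.
Giant-step multiplier: 96^(-13) ≡ 96^(150-13) = 96^137 ≡ 111 (mod 151).
Giant steps γ_i = 106·111^i mod 151: γ_0=106, γ_1=139, γ_2=27 (in table at j=3).
x = i·n + j = 2·13 + 3 = 29.
Check: 96^29 ≡ 106 (mod 151).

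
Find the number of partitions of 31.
6842

p(n) counts ways to write n as a sum of positive integers (order ignored).
Euler's pentagonal recurrence: p(k) = p(k-1) + p(k-2) - p(k-5) - p(k-7) + p(k-12) + p(k-15) - ... (offsets j(3j∓1)/2, signs ++--, p(0)=1, p(<0)=0).
DP table for k = 0..30: p(0)=1, p(1)=1, p(2)=2, p(3)=3, p(4)=5, p(5)=7, p(6)=11, p(7)=15, p(8)=22, p(9)=30, p(10)=42, p(11)=56, p(12)=77, p(13)=101, p(14)=135, p(15)=176, p(16)=231, p(17)=297, p(18)=385, p(19)=490, p(20)=627, p(21)=792, p(22)=1002, p(23)=1255, p(24)=1575, p(25)=1958, p(26)=2436, p(27)=3010, p(28)=3718, p(29)=4565, p(30)=5604.
Final step: p(31) = p(30) + p(29) - p(26) - p(24) + p(19) + p(16) - p(9) - p(5)
= 5604 + 4565 - 2436 - 1575 + 490 + 231 - 30 - 7
= 6842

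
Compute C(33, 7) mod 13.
1

Using Lucas' theorem:
Write n=33 and k=7 in base 13:
n in base 13: [2, 7]
k in base 13: [0, 7]
C(33,7) mod 13 = ∏ C(n_i, k_i) mod 13
Digit binomials (mod 13): C(2,0) = 1; C(7,7) = 1
Product: 1 × 1 = 1 ≡ 1 (mod 13)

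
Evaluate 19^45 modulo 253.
65

Repeated squaring. Binary of 45 = 101101.
19^1 ≡ 19 (mod 253); 19^2 ≡ 108 (mod 253); 19^4 ≡ 26 (mod 253); 19^8 ≡ 170 (mod 253); 19^16 ≡ 58 (mod 253); 19^32 ≡ 75 (mod 253)
19^45 = 19^1 × 19^4 × 19^8 × 19^32 ≡ 65 (mod 253)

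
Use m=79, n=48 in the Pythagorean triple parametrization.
(3937, 7584, 8545)

Euclid's formula: a = m² - n², b = 2mn, c = m² + n²
m = 79, n = 48
a = 79² - 48² = 6241 - 2304 = 3937
b = 2 × 79 × 48 = 7584
c = 79² + 48² = 6241 + 2304 = 8545
Verification: 3937² + 7584² = 15499969 + 57517056 = 73017025 = 8545² ✓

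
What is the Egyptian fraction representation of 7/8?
1/2 + 1/3 + 1/24

Greedy algorithm:
7/8: ceiling(8/7) = 2, use 1/2
3/8: ceiling(8/3) = 3, use 1/3
1/24: ceiling(24/1) = 24, use 1/24
Result: 7/8 = 1/2 + 1/3 + 1/24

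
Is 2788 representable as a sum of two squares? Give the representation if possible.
22² + 48² (a=22, b=48)

Factorization: 2788 = 2^2 × 17 × 41
By Fermat: n is sum of two squares iff every prime p ≡ 3 (mod 4) appears to even power.
All primes ≡ 3 (mod 4) appear to even power.
Search a = 0, 1, 2, … for 2788 - a² a perfect square: first hit at a = 22: 2788 - 484 = 2304 = 48².
2788 = 22² + 48² = 484 + 2304 ✓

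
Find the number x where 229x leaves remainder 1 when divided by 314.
181

gcd(229, 314) = 1, so the inverse exists.
Extended Euclidean algorithm on (314, 229):
314 = 1 × 229 + 85  ⟹  85 = (1)·314 + (-1)·229
229 = 2 × 85 + 59  ⟹  59 = (-2)·314 + (3)·229
85 = 1 × 59 + 26  ⟹  26 = (3)·314 + (-4)·229
59 = 2 × 26 + 7  ⟹  7 = (-8)·314 + (11)·229
26 = 3 × 7 + 5  ⟹  5 = (27)·314 + (-37)·229
7 = 1 × 5 + 2  ⟹  2 = (-35)·314 + (48)·229
5 = 2 × 2 + 1  ⟹  1 = (97)·314 + (-133)·229
So (-133)·229 ≡ 1 (mod 314), i.e. 229^(-1) ≡ -133 ≡ 181 (mod 314).
Check: 229 × 181 = 41449 ≡ 1 (mod 314)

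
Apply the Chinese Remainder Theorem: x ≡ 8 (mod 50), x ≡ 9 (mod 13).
308

Using Chinese Remainder Theorem:
M = 50 × 13 = 650
M1 = 13, M2 = 50
y1 = 13^(-1) mod 50 = 27
y2 = 50^(-1) mod 13 = 6
x = (8×13×27 + 9×50×6) mod 650 = 308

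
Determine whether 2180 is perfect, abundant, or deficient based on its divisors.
abundant

Proper divisors of 2180: sum = 1 + 2 + 4 + 5 + 10 + 20 + 109 + 218 + 436 + 545 + 1090 = 2440
Since 2440 > 2180, 2180 is abundant.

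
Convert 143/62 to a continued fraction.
[2; 3, 3, 1, 4]

Euclidean algorithm steps:
143 = 2 × 62 + 19
62 = 3 × 19 + 5
19 = 3 × 5 + 4
5 = 1 × 4 + 1
4 = 4 × 1 + 0
Continued fraction: [2; 3, 3, 1, 4]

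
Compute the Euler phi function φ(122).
60

122 = 2 × 61
φ(n) = n × ∏(1 - 1/p) for each prime p dividing n
φ(122) = 122 × (1 - 1/2) × (1 - 1/61) = 60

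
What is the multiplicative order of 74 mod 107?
106

107 is prime, so ord(74) divides φ(107) = 106.
Divisors of 106: 1, 2, 53, 106.
Repeated squaring: 74^1 ≡ 74, 74^2 ≡ 19, 74^4 ≡ 40, 74^8 ≡ 102, 74^16 ≡ 25, 74^32 ≡ 90, 74^64 ≡ 75 (mod 107).
Test 74^d mod 107 for each divisor d in increasing order:
74^1 ≡ 74
74^2 ≡ 19
74^53 = 74^32·74^16·74^4·74^1 ≡ 106
74^106 = 74^64·74^32·74^8·74^2 ≡ 1  ← first divisor giving 1
The order is 106.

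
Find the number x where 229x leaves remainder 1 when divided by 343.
3

gcd(229, 343) = 1, so the inverse exists.
Extended Euclidean algorithm on (343, 229):
343 = 1 × 229 + 114  ⟹  114 = (1)·343 + (-1)·229
229 = 2 × 114 + 1  ⟹  1 = (-2)·343 + (3)·229
So (3)·229 ≡ 1 (mod 343), i.e. 229^(-1) ≡ 3 (mod 343).
Check: 229 × 3 = 687 ≡ 1 (mod 343)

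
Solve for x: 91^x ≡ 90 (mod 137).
117

Baby-step giant-step with step n = ⌈√137⌉ = 12.
Baby steps 91^j mod 137 (j:value) for j=0..11: 0:1, 1:91, 2:61, 3:71, 4:22, 5:84, 6:109, 7:55, 8:73, 9:67, 10:69, 11:114.
Giant-step multiplier: 91^(-12) ≡ 91^(136-12) = 91^124 ≡ 18 (mod 137).
Giant steps γ_i = 90·18^i mod 137: γ_0=90, γ_1=113, γ_2=116, γ_3=33, γ_4=46, γ_5=6, γ_6=108, γ_7=26, γ_8=57, γ_9=67 (in table at j=9).
x = i·n + j = 9·12 + 9 = 117.
Check: 91^117 ≡ 90 (mod 137).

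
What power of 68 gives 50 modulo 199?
182

Baby-step giant-step with step n = ⌈√199⌉ = 15.
Baby steps 68^j mod 199 (j:value) for j=0..14: 0:1, 1:68, 2:47, 3:12, 4:20, 5:166, 6:144, 7:41, 8:2, 9:136, 10:94, 11:24, 12:40, 13:133, 14:89.
Giant-step multiplier: 68^(-15) ≡ 68^(198-15) = 68^183 ≡ 17 (mod 199).
Giant steps γ_i = 50·17^i mod 199: γ_0=50, γ_1=54, γ_2=122, γ_3=84, γ_4=35, γ_5=197, γ_6=165, γ_7=19, γ_8=124, γ_9=118, γ_10=16, γ_11=73, γ_12=47 (in table at j=2).
x = i·n + j = 12·15 + 2 = 182.
Check: 68^182 ≡ 50 (mod 199).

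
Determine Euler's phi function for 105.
48

105 = 3 × 5 × 7
φ(n) = n × ∏(1 - 1/p) for each prime p dividing n
φ(105) = 105 × (1 - 1/3) × (1 - 1/5) × (1 - 1/7) = 48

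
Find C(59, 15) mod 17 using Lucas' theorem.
0

Using Lucas' theorem:
Write n=59 and k=15 in base 17:
n in base 17: [3, 8]
k in base 17: [0, 15]
C(59,15) mod 17 = ∏ C(n_i, k_i) mod 17
Digit binomials (mod 17): C(3,0) = 1; C(8,15) = 0 (k_i > n_i)
Product: 1 × 0 = 0 ≡ 0 (mod 17)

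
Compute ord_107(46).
106

107 is prime, so ord(46) divides φ(107) = 106.
Divisors of 106: 1, 2, 53, 106.
Repeated squaring: 46^1 ≡ 46, 46^2 ≡ 83, 46^4 ≡ 41, 46^8 ≡ 76, 46^16 ≡ 105, 46^32 ≡ 4, 46^64 ≡ 16 (mod 107).
Test 46^d mod 107 for each divisor d in increasing order:
46^1 ≡ 46
46^2 ≡ 83
46^53 = 46^32·46^16·46^4·46^1 ≡ 106
46^106 = 46^64·46^32·46^8·46^2 ≡ 1  ← first divisor giving 1
The order is 106.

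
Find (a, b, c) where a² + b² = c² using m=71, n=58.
(1677, 8236, 8405)

Euclid's formula: a = m² - n², b = 2mn, c = m² + n²
m = 71, n = 58
a = 71² - 58² = 5041 - 3364 = 1677
b = 2 × 71 × 58 = 8236
c = 71² + 58² = 5041 + 3364 = 8405
Verification: 1677² + 8236² = 2812329 + 67831696 = 70644025 = 8405² ✓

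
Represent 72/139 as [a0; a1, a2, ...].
[0; 1, 1, 13, 2, 2]

Euclidean algorithm steps:
72 = 0 × 139 + 72
139 = 1 × 72 + 67
72 = 1 × 67 + 5
67 = 13 × 5 + 2
5 = 2 × 2 + 1
2 = 2 × 1 + 0
Continued fraction: [0; 1, 1, 13, 2, 2]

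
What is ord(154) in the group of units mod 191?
19

191 is prime, so ord(154) divides φ(191) = 190.
Divisors of 190: 1, 2, 5, 10, 19, 38, 95, 190.
Repeated squaring: 154^1 ≡ 154, 154^2 ≡ 32, 154^4 ≡ 69, 154^8 ≡ 177, 154^16 ≡ 5, 154^32 ≡ 25, 154^64 ≡ 52, 154^128 ≡ 30 (mod 191).
Test 154^d mod 191 for each divisor d in increasing order:
154^1 ≡ 154
154^2 ≡ 32
154^5 = 154^4·154^1 ≡ 121
154^10 = 154^8·154^2 ≡ 125
154^19 = 154^16·154^2·154^1 ≡ 1  ← first divisor giving 1
The order is 19.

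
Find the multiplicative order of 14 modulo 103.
17

103 is prime, so ord(14) divides φ(103) = 102.
Divisors of 102: 1, 2, 3, 6, 17, 34, 51, 102.
Repeated squaring: 14^1 ≡ 14, 14^2 ≡ 93, 14^4 ≡ 100, 14^8 ≡ 9, 14^16 ≡ 81, 14^32 ≡ 72, 14^64 ≡ 34 (mod 103).
Test 14^d mod 103 for each divisor d in increasing order:
14^1 ≡ 14
14^2 ≡ 93
14^3 = 14^2·14^1 ≡ 66
14^6 = 14^4·14^2 ≡ 30
14^17 = 14^16·14^1 ≡ 1  ← first divisor giving 1
The order is 17.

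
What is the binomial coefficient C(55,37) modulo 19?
0

Using Lucas' theorem:
Write n=55 and k=37 in base 19:
n in base 19: [2, 17]
k in base 19: [1, 18]
C(55,37) mod 19 = ∏ C(n_i, k_i) mod 19
Digit binomials (mod 19): C(2,1) = 2; C(17,18) = 0 (k_i > n_i)
Product: 2 × 0 = 0 ≡ 0 (mod 19)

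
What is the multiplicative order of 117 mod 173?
43

173 is prime, so ord(117) divides φ(173) = 172.
Divisors of 172: 1, 2, 4, 43, 86, 172.
Repeated squaring: 117^1 ≡ 117, 117^2 ≡ 22, 117^4 ≡ 138, 117^8 ≡ 14, 117^16 ≡ 23, 117^32 ≡ 10, 117^64 ≡ 100, 117^128 ≡ 139 (mod 173).
Test 117^d mod 173 for each divisor d in increasing order:
117^1 ≡ 117
117^2 ≡ 22
117^4 ≡ 138
117^43 = 117^32·117^8·117^2·117^1 ≡ 1  ← first divisor giving 1
The order is 43.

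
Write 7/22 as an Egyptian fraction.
1/4 + 1/15 + 1/660

Greedy algorithm:
7/22: ceiling(22/7) = 4, use 1/4
3/44: ceiling(44/3) = 15, use 1/15
1/660: ceiling(660/1) = 660, use 1/660
Result: 7/22 = 1/4 + 1/15 + 1/660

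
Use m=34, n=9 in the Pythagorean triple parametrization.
(1075, 612, 1237)

Euclid's formula: a = m² - n², b = 2mn, c = m² + n²
m = 34, n = 9
a = 34² - 9² = 1156 - 81 = 1075
b = 2 × 34 × 9 = 612
c = 34² + 9² = 1156 + 81 = 1237
Verification: 1075² + 612² = 1155625 + 374544 = 1530169 = 1237² ✓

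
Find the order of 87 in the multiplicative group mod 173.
172

173 is prime, so ord(87) divides φ(173) = 172.
Divisors of 172: 1, 2, 4, 43, 86, 172.
Repeated squaring: 87^1 ≡ 87, 87^2 ≡ 130, 87^4 ≡ 119, 87^8 ≡ 148, 87^16 ≡ 106, 87^32 ≡ 164, 87^64 ≡ 81, 87^128 ≡ 160 (mod 173).
Test 87^d mod 173 for each divisor d in increasing order:
87^1 ≡ 87
87^2 ≡ 130
87^4 ≡ 119
87^43 = 87^32·87^8·87^2·87^1 ≡ 93
87^86 = 87^64·87^16·87^4·87^2 ≡ 172
87^172 = 87^128·87^32·87^8·87^4 ≡ 1  ← first divisor giving 1
The order is 172.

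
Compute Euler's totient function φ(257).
256

257 = 257
φ(n) = n × ∏(1 - 1/p) for each prime p dividing n
φ(257) = 257 × (1 - 1/257) = 256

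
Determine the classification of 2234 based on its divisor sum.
deficient

Proper divisors of 2234: sum = 1 + 2 + 1117 = 1120
Since 1120 < 2234, 2234 is deficient.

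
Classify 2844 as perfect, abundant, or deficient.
abundant

Proper divisors of 2844: sum = 1 + 2 + 3 + 4 + 6 + 9 + 12 + 18 + ... + 474 + 711 + 948 + 1422 (17 divisors) = 4436
Since 4436 > 2844, 2844 is abundant.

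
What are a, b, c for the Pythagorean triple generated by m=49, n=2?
(2397, 196, 2405)

Euclid's formula: a = m² - n², b = 2mn, c = m² + n²
m = 49, n = 2
a = 49² - 2² = 2401 - 4 = 2397
b = 2 × 49 × 2 = 196
c = 49² + 2² = 2401 + 4 = 2405
Verification: 2397² + 196² = 5745609 + 38416 = 5784025 = 2405² ✓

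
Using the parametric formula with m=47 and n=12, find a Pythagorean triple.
(2065, 1128, 2353)

Euclid's formula: a = m² - n², b = 2mn, c = m² + n²
m = 47, n = 12
a = 47² - 12² = 2209 - 144 = 2065
b = 2 × 47 × 12 = 1128
c = 47² + 12² = 2209 + 144 = 2353
Verification: 2065² + 1128² = 4264225 + 1272384 = 5536609 = 2353² ✓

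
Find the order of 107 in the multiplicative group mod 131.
13

131 is prime, so ord(107) divides φ(131) = 130.
Divisors of 130: 1, 2, 5, 10, 13, 26, 65, 130.
Repeated squaring: 107^1 ≡ 107, 107^2 ≡ 52, 107^4 ≡ 84, 107^8 ≡ 113, 107^16 ≡ 62, 107^32 ≡ 45, 107^64 ≡ 60, 107^128 ≡ 63 (mod 131).
Test 107^d mod 131 for each divisor d in increasing order:
107^1 ≡ 107
107^2 ≡ 52
107^5 = 107^4·107^1 ≡ 80
107^10 = 107^8·107^2 ≡ 112
107^13 = 107^8·107^4·107^1 ≡ 1  ← first divisor giving 1
The order is 13.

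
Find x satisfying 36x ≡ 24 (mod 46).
x ≡ 16 (mod 23)

gcd(36, 46) = 2, which divides 24, so solutions exist.
Divide through by 2: 18x ≡ 12 (mod 23).
Find 18^(-1) mod 23 by the extended Euclidean algorithm:
23 = 1 × 18 + 5  ⟹  5 = (1)·23 + (-1)·18
18 = 3 × 5 + 3  ⟹  3 = (-3)·23 + (4)·18
5 = 1 × 3 + 2  ⟹  2 = (4)·23 + (-5)·18
3 = 1 × 2 + 1  ⟹  1 = (-7)·23 + (9)·18
So (9)·18 ≡ 1 (mod 23), i.e. 18^(-1) ≡ 9 (mod 23).
x ≡ 9 × 12 = 108 ≡ 16 (mod 23).
Check: 36 × 16 = 576 ≡ 24 (mod 46).
x ≡ 16 (mod 23), giving 2 solutions mod 46.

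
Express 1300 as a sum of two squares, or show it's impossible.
2² + 36² (a=2, b=36)

Factorization: 1300 = 2^2 × 5^2 × 13
By Fermat: n is sum of two squares iff every prime p ≡ 3 (mod 4) appears to even power.
All primes ≡ 3 (mod 4) appear to even power.
Search a = 0, 1, 2, … for 1300 - a² a perfect square: first hit at a = 2: 1300 - 4 = 1296 = 36².
1300 = 2² + 36² = 4 + 1296 ✓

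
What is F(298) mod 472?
375

Matrix identity: Q^n = [[F_(n+1), F_n], [F_n, F_(n-1)]] with Q = [[1,1],[1,0]].
n = 298 = 100101010₂. Square-and-multiply, entries mod 472:
Q^1 = [[1,1],[1,0]]
Q^2 = (Q^1)² = [[2,1],[1,1]]
Q^4 = (Q^2)² = [[5,3],[3,2]]
Q^9 = (Q^4)²·Q = [[55,34],[34,21]]
Q^18 = (Q^9)² = [[405,224],[224,181]]
Q^37 = (Q^18)²·Q = [[433,385],[385,48]]
Q^74 = (Q^37)² = [[122,161],[161,433]]
Q^149 = (Q^74)²·Q = [[360,213],[213,147]]
Q^298 = (Q^149)² = [[329,375],[375,426]]
F_298 mod 472 = Q^298[0][1] = 375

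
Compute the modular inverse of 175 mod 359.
279

gcd(175, 359) = 1, so the inverse exists.
Extended Euclidean algorithm on (359, 175):
359 = 2 × 175 + 9  ⟹  9 = (1)·359 + (-2)·175
175 = 19 × 9 + 4  ⟹  4 = (-19)·359 + (39)·175
9 = 2 × 4 + 1  ⟹  1 = (39)·359 + (-80)·175
So (-80)·175 ≡ 1 (mod 359), i.e. 175^(-1) ≡ -80 ≡ 279 (mod 359).
Check: 175 × 279 = 48825 ≡ 1 (mod 359)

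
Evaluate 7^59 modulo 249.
175

Repeated squaring. Binary of 59 = 111011.
7^1 ≡ 7 (mod 249); 7^2 ≡ 49 (mod 249); 7^4 ≡ 160 (mod 249); 7^8 ≡ 202 (mod 249); 7^16 ≡ 217 (mod 249); 7^32 ≡ 28 (mod 249)
7^59 = 7^1 × 7^2 × 7^8 × 7^16 × 7^32 ≡ 175 (mod 249)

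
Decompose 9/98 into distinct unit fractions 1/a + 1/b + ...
1/11 + 1/1078

Greedy algorithm:
9/98: ceiling(98/9) = 11, use 1/11
1/1078: ceiling(1078/1) = 1078, use 1/1078
Result: 9/98 = 1/11 + 1/1078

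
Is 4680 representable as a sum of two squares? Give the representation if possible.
18² + 66² (a=18, b=66)

Factorization: 4680 = 2^3 × 3^2 × 5 × 13
By Fermat: n is sum of two squares iff every prime p ≡ 3 (mod 4) appears to even power.
All primes ≡ 3 (mod 4) appear to even power.
Search a = 0, 1, 2, … for 4680 - a² a perfect square: first hit at a = 18: 4680 - 324 = 4356 = 66².
4680 = 18² + 66² = 324 + 4356 ✓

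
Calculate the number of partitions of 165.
172389800255

p(n) counts ways to write n as a sum of positive integers (order ignored).
Euler's pentagonal recurrence: p(k) = p(k-1) + p(k-2) - p(k-5) - p(k-7) + p(k-12) + p(k-15) - ... (offsets j(3j∓1)/2, signs ++--, p(0)=1, p(<0)=0).
DP table for k = 0..164: p(0)=1, p(1)=1, p(2)=2, p(3)=3, p(4)=5, p(5)=7, p(6)=11, p(7)=15, p(8)=22, p(9)=30, p(10)=42, p(11)=56, p(12)=77, p(13)=101, p(14)=135, p(15)=176, p(16)=231, p(17)=297, p(18)=385, p(19)=490, p(20)=627, p(21)=792, p(22)=1002, p(23)=1255, p(24)=1575, p(25)=1958, p(26)=2436, p(27)=3010, p(28)=3718, p(29)=4565, p(30)=5604, p(31)=6842, p(32)=8349, p(33)=10143, p(34)=12310, p(35)=14883, p(36)=17977, p(37)=21637, p(38)=26015, p(39)=31185, p(40)=37338, p(41)=44583, p(42)=53174, p(43)=63261, p(44)=75175, p(45)=89134, p(46)=105558, p(47)=124754, p(48)=147273, p(49)=173525, p(50)=204226, p(51)=239943, p(52)=281589, p(53)=329931, p(54)=386155, p(55)=451276, p(56)=526823, p(57)=614154, p(58)=715220, p(59)=831820, p(60)=966467, p(61)=1121505, p(62)=1300156, p(63)=1505499, p(64)=1741630, p(65)=2012558, p(66)=2323520, p(67)=2679689, p(68)=3087735, p(69)=3554345, p(70)=4087968, p(71)=4697205, p(72)=5392783, p(73)=6185689, p(74)=7089500, p(75)=8118264, p(76)=9289091, p(77)=10619863, p(78)=12132164, p(79)=13848650, p(80)=15796476, p(81)=18004327, p(82)=20506255, p(83)=23338469, p(84)=26543660, p(85)=30167357, p(86)=34262962, p(87)=38887673, p(88)=44108109, p(89)=49995925, p(90)=56634173, p(91)=64112359, p(92)=72533807, p(93)=82010177, p(94)=92669720, p(95)=104651419, p(96)=118114304, p(97)=133230930, p(98)=150198136, p(99)=169229875, p(100)=190569292, p(101)=214481126, p(102)=241265379, p(103)=271248950, p(104)=304801365, p(105)=342325709, p(106)=384276336, p(107)=431149389, p(108)=483502844, p(109)=541946240, p(110)=607163746, p(111)=679903203, p(112)=761002156, p(113)=851376628, p(114)=952050665, p(115)=1064144451, p(116)=1188908248, p(117)=1327710076, p(118)=1482074143, p(119)=1653668665, p(120)=1844349560, p(121)=2056148051, p(122)=2291320912, p(123)=2552338241, p(124)=2841940500, p(125)=3163127352, p(126)=3519222692, p(127)=3913864295, p(128)=4351078600, p(129)=4835271870, p(130)=5371315400, p(131)=5964539504, p(132)=6620830889, p(133)=7346629512, p(134)=8149040695, p(135)=9035836076, p(136)=10015581680, p(137)=11097645016, p(138)=12292341831, p(139)=13610949895, p(140)=15065878135, p(141)=16670689208, p(142)=18440293320, p(143)=20390982757, p(144)=22540654445, p(145)=24908858009, p(146)=27517052599, p(147)=30388671978, p(148)=33549419497, p(149)=37027355200, p(150)=40853235313, p(151)=45060624582, p(152)=49686288421, p(153)=54770336324, p(154)=60356673280, p(155)=66493182097, p(156)=73232243759, p(157)=80630964769, p(158)=88751778802, p(159)=97662728555, p(160)=107438159466, p(161)=118159068427, p(162)=129913904637, p(163)=142798995930, p(164)=156919475295.
Final step: p(165) = p(164) + p(163) - p(160) - p(158) + p(153) + p(150) - p(143) - p(139) + p(130) + p(125) - p(114) - p(108) + p(95) + p(88) - p(73) - p(65) + p(48) + p(39) - p(20) - p(10)
= 156919475295 + 142798995930 - 107438159466 - 88751778802 + 54770336324 + 40853235313 - 20390982757 - 13610949895 + 5371315400 + 3163127352 - 952050665 - 483502844 + 104651419 + 44108109 - 6185689 - 2012558 + 147273 + 31185 - 627 - 42
= 172389800255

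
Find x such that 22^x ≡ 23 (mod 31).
21

Baby-step giant-step with step n = ⌈√31⌉ = 6.
Baby steps 22^j mod 31 (j:value) for j=0..5: 0:1, 1:22, 2:19, 3:15, 4:20, 5:6.
Giant-step multiplier: 22^(-6) ≡ 22^(30-6) = 22^24 ≡ 4 (mod 31).
Giant steps γ_i = 23·4^i mod 31: γ_0=23, γ_1=30, γ_2=27, γ_3=15 (in table at j=3).
x = i·n + j = 3·6 + 3 = 21.
Check: 22^21 ≡ 23 (mod 31).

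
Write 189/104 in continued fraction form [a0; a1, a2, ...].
[1; 1, 4, 2, 9]

Euclidean algorithm steps:
189 = 1 × 104 + 85
104 = 1 × 85 + 19
85 = 4 × 19 + 9
19 = 2 × 9 + 1
9 = 9 × 1 + 0
Continued fraction: [1; 1, 4, 2, 9]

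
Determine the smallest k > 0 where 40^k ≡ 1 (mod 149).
148

149 is prime, so ord(40) divides φ(149) = 148.
Divisors of 148: 1, 2, 4, 37, 74, 148.
Repeated squaring: 40^1 ≡ 40, 40^2 ≡ 110, 40^4 ≡ 31, 40^8 ≡ 67, 40^16 ≡ 19, 40^32 ≡ 63, 40^64 ≡ 95, 40^128 ≡ 85 (mod 149).
Test 40^d mod 149 for each divisor d in increasing order:
40^1 ≡ 40
40^2 ≡ 110
40^4 ≡ 31
40^37 = 40^32·40^4·40^1 ≡ 44
40^74 = 40^64·40^8·40^2 ≡ 148
40^148 = 40^128·40^16·40^4 ≡ 1  ← first divisor giving 1
The order is 148.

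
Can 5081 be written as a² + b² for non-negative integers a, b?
40² + 59² (a=40, b=59)

Factorization: 5081 = 5081
By Fermat: n is sum of two squares iff every prime p ≡ 3 (mod 4) appears to even power.
All primes ≡ 3 (mod 4) appear to even power.
Search a = 0, 1, 2, … for 5081 - a² a perfect square: first hit at a = 40: 5081 - 1600 = 3481 = 59².
5081 = 40² + 59² = 1600 + 3481 ✓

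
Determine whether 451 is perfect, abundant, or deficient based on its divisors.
deficient

Proper divisors of 451: sum = 1 + 11 + 41 = 53
Since 53 < 451, 451 is deficient.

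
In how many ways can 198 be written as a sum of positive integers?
3345365983698

p(n) counts ways to write n as a sum of positive integers (order ignored).
Euler's pentagonal recurrence: p(k) = p(k-1) + p(k-2) - p(k-5) - p(k-7) + p(k-12) + p(k-15) - ... (offsets j(3j∓1)/2, signs ++--, p(0)=1, p(<0)=0).
DP table for k = 0..197: p(0)=1, p(1)=1, p(2)=2, p(3)=3, p(4)=5, p(5)=7, p(6)=11, p(7)=15, p(8)=22, p(9)=30, p(10)=42, p(11)=56, p(12)=77, p(13)=101, p(14)=135, p(15)=176, p(16)=231, p(17)=297, p(18)=385, p(19)=490, p(20)=627, p(21)=792, p(22)=1002, p(23)=1255, p(24)=1575, p(25)=1958, p(26)=2436, p(27)=3010, p(28)=3718, p(29)=4565, p(30)=5604, p(31)=6842, p(32)=8349, p(33)=10143, p(34)=12310, p(35)=14883, p(36)=17977, p(37)=21637, p(38)=26015, p(39)=31185, p(40)=37338, p(41)=44583, p(42)=53174, p(43)=63261, p(44)=75175, p(45)=89134, p(46)=105558, p(47)=124754, p(48)=147273, p(49)=173525, p(50)=204226, p(51)=239943, p(52)=281589, p(53)=329931, p(54)=386155, p(55)=451276, p(56)=526823, p(57)=614154, p(58)=715220, p(59)=831820, p(60)=966467, p(61)=1121505, p(62)=1300156, p(63)=1505499, p(64)=1741630, p(65)=2012558, p(66)=2323520, p(67)=2679689, p(68)=3087735, p(69)=3554345, p(70)=4087968, p(71)=4697205, p(72)=5392783, p(73)=6185689, p(74)=7089500, p(75)=8118264, p(76)=9289091, p(77)=10619863, p(78)=12132164, p(79)=13848650, p(80)=15796476, p(81)=18004327, p(82)=20506255, p(83)=23338469, p(84)=26543660, p(85)=30167357, p(86)=34262962, p(87)=38887673, p(88)=44108109, p(89)=49995925, p(90)=56634173, p(91)=64112359, p(92)=72533807, p(93)=82010177, p(94)=92669720, p(95)=104651419, p(96)=118114304, p(97)=133230930, p(98)=150198136, p(99)=169229875, p(100)=190569292, p(101)=214481126, p(102)=241265379, p(103)=271248950, p(104)=304801365, p(105)=342325709, p(106)=384276336, p(107)=431149389, p(108)=483502844, p(109)=541946240, p(110)=607163746, p(111)=679903203, p(112)=761002156, p(113)=851376628, p(114)=952050665, p(115)=1064144451, p(116)=1188908248, p(117)=1327710076, p(118)=1482074143, p(119)=1653668665, p(120)=1844349560, p(121)=2056148051, p(122)=2291320912, p(123)=2552338241, p(124)=2841940500, p(125)=3163127352, p(126)=3519222692, p(127)=3913864295, p(128)=4351078600, p(129)=4835271870, p(130)=5371315400, p(131)=5964539504, p(132)=6620830889, p(133)=7346629512, p(134)=8149040695, p(135)=9035836076, p(136)=10015581680, p(137)=11097645016, p(138)=12292341831, p(139)=13610949895, p(140)=15065878135, p(141)=16670689208, p(142)=18440293320, p(143)=20390982757, p(144)=22540654445, p(145)=24908858009, p(146)=27517052599, p(147)=30388671978, p(148)=33549419497, p(149)=37027355200, p(150)=40853235313, p(151)=45060624582, p(152)=49686288421, p(153)=54770336324, p(154)=60356673280, p(155)=66493182097, p(156)=73232243759, p(157)=80630964769, p(158)=88751778802, p(159)=97662728555, p(160)=107438159466, p(161)=118159068427, p(162)=129913904637, p(163)=142798995930, p(164)=156919475295, p(165)=172389800255, p(166)=189334822579, p(167)=207890420102, p(168)=228204732751, p(169)=250438925115, p(170)=274768617130, p(171)=301384802048, p(172)=330495499613, p(173)=362326859895, p(174)=397125074750, p(175)=435157697830, p(176)=476715857290, p(177)=522115831195, p(178)=571701605655, p(179)=625846753120, p(180)=684957390936, p(181)=749474411781, p(182)=819876908323, p(183)=896684817527, p(184)=980462880430, p(185)=1071823774337, p(186)=1171432692373, p(187)=1280011042268, p(188)=1398341745571, p(189)=1527273599625, p(190)=1667727404093, p(191)=1820701100652, p(192)=1987276856363, p(193)=2168627105469, p(194)=2366022741845, p(195)=2580840212973, p(196)=2814570987591, p(197)=3068829878530.
Final step: p(198) = p(197) + p(196) - p(193) - p(191) + p(186) + p(183) - p(176) - p(172) + p(163) + p(158) - p(147) - p(141) + p(128) + p(121) - p(106) - p(98) + p(81) + p(72) - p(53) - p(43) + p(22) + p(11)
= 3068829878530 + 2814570987591 - 2168627105469 - 1820701100652 + 1171432692373 + 896684817527 - 476715857290 - 330495499613 + 142798995930 + 88751778802 - 30388671978 - 16670689208 + 4351078600 + 2056148051 - 384276336 - 150198136 + 18004327 + 5392783 - 329931 - 63261 + 1002 + 56
= 3345365983698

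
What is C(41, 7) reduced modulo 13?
0

Using Lucas' theorem:
Write n=41 and k=7 in base 13:
n in base 13: [3, 2]
k in base 13: [0, 7]
C(41,7) mod 13 = ∏ C(n_i, k_i) mod 13
Digit binomials (mod 13): C(3,0) = 1; C(2,7) = 0 (k_i > n_i)
Product: 1 × 0 = 0 ≡ 0 (mod 13)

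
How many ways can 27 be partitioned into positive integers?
3010

p(n) counts ways to write n as a sum of positive integers (order ignored).
Euler's pentagonal recurrence: p(k) = p(k-1) + p(k-2) - p(k-5) - p(k-7) + p(k-12) + p(k-15) - ... (offsets j(3j∓1)/2, signs ++--, p(0)=1, p(<0)=0).
DP table for k = 0..26: p(0)=1, p(1)=1, p(2)=2, p(3)=3, p(4)=5, p(5)=7, p(6)=11, p(7)=15, p(8)=22, p(9)=30, p(10)=42, p(11)=56, p(12)=77, p(13)=101, p(14)=135, p(15)=176, p(16)=231, p(17)=297, p(18)=385, p(19)=490, p(20)=627, p(21)=792, p(22)=1002, p(23)=1255, p(24)=1575, p(25)=1958, p(26)=2436.
Final step: p(27) = p(26) + p(25) - p(22) - p(20) + p(15) + p(12) - p(5) - p(1)
= 2436 + 1958 - 1002 - 627 + 176 + 77 - 7 - 1
= 3010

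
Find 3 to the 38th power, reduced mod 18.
9

Repeated squaring. Binary of 38 = 100110.
3^1 ≡ 3 (mod 18); 3^2 ≡ 9 (mod 18); 3^4 ≡ 9 (mod 18); 3^8 ≡ 9 (mod 18); 3^16 ≡ 9 (mod 18); 3^32 ≡ 9 (mod 18)
3^38 = 3^2 × 3^4 × 3^32 ≡ 9 (mod 18)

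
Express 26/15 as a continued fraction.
[1; 1, 2, 1, 3]

Euclidean algorithm steps:
26 = 1 × 15 + 11
15 = 1 × 11 + 4
11 = 2 × 4 + 3
4 = 1 × 3 + 1
3 = 3 × 1 + 0
Continued fraction: [1; 1, 2, 1, 3]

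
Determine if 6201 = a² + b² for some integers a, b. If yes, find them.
24² + 75² (a=24, b=75)

Factorization: 6201 = 3^2 × 13 × 53
By Fermat: n is sum of two squares iff every prime p ≡ 3 (mod 4) appears to even power.
All primes ≡ 3 (mod 4) appear to even power.
Search a = 0, 1, 2, … for 6201 - a² a perfect square: first hit at a = 24: 6201 - 576 = 5625 = 75².
6201 = 24² + 75² = 576 + 5625 ✓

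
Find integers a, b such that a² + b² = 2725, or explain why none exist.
15² + 50² (a=15, b=50)

Factorization: 2725 = 5^2 × 109
By Fermat: n is sum of two squares iff every prime p ≡ 3 (mod 4) appears to even power.
All primes ≡ 3 (mod 4) appear to even power.
Search a = 0, 1, 2, … for 2725 - a² a perfect square: first hit at a = 15: 2725 - 225 = 2500 = 50².
2725 = 15² + 50² = 225 + 2500 ✓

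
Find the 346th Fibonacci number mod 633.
55

Matrix identity: Q^n = [[F_(n+1), F_n], [F_n, F_(n-1)]] with Q = [[1,1],[1,0]].
n = 346 = 101011010₂. Square-and-multiply, entries mod 633:
Q^1 = [[1,1],[1,0]]
Q^2 = (Q^1)² = [[2,1],[1,1]]
Q^5 = (Q^2)²·Q = [[8,5],[5,3]]
Q^10 = (Q^5)² = [[89,55],[55,34]]
Q^21 = (Q^10)²·Q = [[620,185],[185,435]]
Q^43 = (Q^21)²·Q = [[423,212],[212,211]]
Q^86 = (Q^43)² = [[424,212],[212,212]]
Q^173 = (Q^86)²·Q = [[8,5],[5,3]]
Q^346 = (Q^173)² = [[89,55],[55,34]]
F_346 mod 633 = Q^346[0][1] = 55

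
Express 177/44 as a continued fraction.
[4; 44]

Euclidean algorithm steps:
177 = 4 × 44 + 1
44 = 44 × 1 + 0
Continued fraction: [4; 44]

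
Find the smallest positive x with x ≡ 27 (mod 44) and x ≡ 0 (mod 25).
775

Using Chinese Remainder Theorem:
M = 44 × 25 = 1100
M1 = 25, M2 = 44
y1 = 25^(-1) mod 44 = 37
y2 = 44^(-1) mod 25 = 4
x = (27×25×37 + 0×44×4) mod 1100 = 775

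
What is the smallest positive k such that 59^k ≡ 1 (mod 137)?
17

137 is prime, so ord(59) divides φ(137) = 136.
Divisors of 136: 1, 2, 4, 8, 17, 34, 68, 136.
Repeated squaring: 59^1 ≡ 59, 59^2 ≡ 56, 59^4 ≡ 122, 59^8 ≡ 88, 59^16 ≡ 72, 59^32 ≡ 115, 59^64 ≡ 73, 59^128 ≡ 123 (mod 137).
Test 59^d mod 137 for each divisor d in increasing order:
59^1 ≡ 59
59^2 ≡ 56
59^4 ≡ 122
59^8 ≡ 88
59^17 = 59^16·59^1 ≡ 1  ← first divisor giving 1
The order is 17.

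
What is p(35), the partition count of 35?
14883

p(n) counts ways to write n as a sum of positive integers (order ignored).
Euler's pentagonal recurrence: p(k) = p(k-1) + p(k-2) - p(k-5) - p(k-7) + p(k-12) + p(k-15) - ... (offsets j(3j∓1)/2, signs ++--, p(0)=1, p(<0)=0).
DP table for k = 0..34: p(0)=1, p(1)=1, p(2)=2, p(3)=3, p(4)=5, p(5)=7, p(6)=11, p(7)=15, p(8)=22, p(9)=30, p(10)=42, p(11)=56, p(12)=77, p(13)=101, p(14)=135, p(15)=176, p(16)=231, p(17)=297, p(18)=385, p(19)=490, p(20)=627, p(21)=792, p(22)=1002, p(23)=1255, p(24)=1575, p(25)=1958, p(26)=2436, p(27)=3010, p(28)=3718, p(29)=4565, p(30)=5604, p(31)=6842, p(32)=8349, p(33)=10143, p(34)=12310.
Final step: p(35) = p(34) + p(33) - p(30) - p(28) + p(23) + p(20) - p(13) - p(9) + p(0)
= 12310 + 10143 - 5604 - 3718 + 1255 + 627 - 101 - 30 + 1
= 14883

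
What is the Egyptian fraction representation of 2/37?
1/19 + 1/703

Greedy algorithm:
2/37: ceiling(37/2) = 19, use 1/19
1/703: ceiling(703/1) = 703, use 1/703
Result: 2/37 = 1/19 + 1/703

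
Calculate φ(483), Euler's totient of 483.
264

483 = 3 × 7 × 23
φ(n) = n × ∏(1 - 1/p) for each prime p dividing n
φ(483) = 483 × (1 - 1/3) × (1 - 1/7) × (1 - 1/23) = 264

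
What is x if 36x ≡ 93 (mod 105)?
x ≡ 23 (mod 35)

gcd(36, 105) = 3, which divides 93, so solutions exist.
Divide through by 3: 12x ≡ 31 (mod 35).
Find 12^(-1) mod 35 by the extended Euclidean algorithm:
35 = 2 × 12 + 11  ⟹  11 = (1)·35 + (-2)·12
12 = 1 × 11 + 1  ⟹  1 = (-1)·35 + (3)·12
So (3)·12 ≡ 1 (mod 35), i.e. 12^(-1) ≡ 3 (mod 35).
x ≡ 3 × 31 = 93 ≡ 23 (mod 35).
Check: 36 × 23 = 828 ≡ 93 (mod 105).
x ≡ 23 (mod 35), giving 3 solutions mod 105.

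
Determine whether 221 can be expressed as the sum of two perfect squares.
5² + 14² (a=5, b=14)

Factorization: 221 = 13 × 17
By Fermat: n is sum of two squares iff every prime p ≡ 3 (mod 4) appears to even power.
All primes ≡ 3 (mod 4) appear to even power.
Search a = 0, 1, 2, … for 221 - a² a perfect square: first hit at a = 5: 221 - 25 = 196 = 14².
221 = 5² + 14² = 25 + 196 ✓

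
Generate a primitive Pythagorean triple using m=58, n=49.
(963, 5684, 5765)

Euclid's formula: a = m² - n², b = 2mn, c = m² + n²
m = 58, n = 49
a = 58² - 49² = 3364 - 2401 = 963
b = 2 × 58 × 49 = 5684
c = 58² + 49² = 3364 + 2401 = 5765
Verification: 963² + 5684² = 927369 + 32307856 = 33235225 = 5765² ✓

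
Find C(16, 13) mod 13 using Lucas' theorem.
1

Using Lucas' theorem:
Write n=16 and k=13 in base 13:
n in base 13: [1, 3]
k in base 13: [1, 0]
C(16,13) mod 13 = ∏ C(n_i, k_i) mod 13
Digit binomials (mod 13): C(1,1) = 1; C(3,0) = 1
Product: 1 × 1 = 1 ≡ 1 (mod 13)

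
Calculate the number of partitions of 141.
16670689208

p(n) counts ways to write n as a sum of positive integers (order ignored).
Euler's pentagonal recurrence: p(k) = p(k-1) + p(k-2) - p(k-5) - p(k-7) + p(k-12) + p(k-15) - ... (offsets j(3j∓1)/2, signs ++--, p(0)=1, p(<0)=0).
DP table for k = 0..140: p(0)=1, p(1)=1, p(2)=2, p(3)=3, p(4)=5, p(5)=7, p(6)=11, p(7)=15, p(8)=22, p(9)=30, p(10)=42, p(11)=56, p(12)=77, p(13)=101, p(14)=135, p(15)=176, p(16)=231, p(17)=297, p(18)=385, p(19)=490, p(20)=627, p(21)=792, p(22)=1002, p(23)=1255, p(24)=1575, p(25)=1958, p(26)=2436, p(27)=3010, p(28)=3718, p(29)=4565, p(30)=5604, p(31)=6842, p(32)=8349, p(33)=10143, p(34)=12310, p(35)=14883, p(36)=17977, p(37)=21637, p(38)=26015, p(39)=31185, p(40)=37338, p(41)=44583, p(42)=53174, p(43)=63261, p(44)=75175, p(45)=89134, p(46)=105558, p(47)=124754, p(48)=147273, p(49)=173525, p(50)=204226, p(51)=239943, p(52)=281589, p(53)=329931, p(54)=386155, p(55)=451276, p(56)=526823, p(57)=614154, p(58)=715220, p(59)=831820, p(60)=966467, p(61)=1121505, p(62)=1300156, p(63)=1505499, p(64)=1741630, p(65)=2012558, p(66)=2323520, p(67)=2679689, p(68)=3087735, p(69)=3554345, p(70)=4087968, p(71)=4697205, p(72)=5392783, p(73)=6185689, p(74)=7089500, p(75)=8118264, p(76)=9289091, p(77)=10619863, p(78)=12132164, p(79)=13848650, p(80)=15796476, p(81)=18004327, p(82)=20506255, p(83)=23338469, p(84)=26543660, p(85)=30167357, p(86)=34262962, p(87)=38887673, p(88)=44108109, p(89)=49995925, p(90)=56634173, p(91)=64112359, p(92)=72533807, p(93)=82010177, p(94)=92669720, p(95)=104651419, p(96)=118114304, p(97)=133230930, p(98)=150198136, p(99)=169229875, p(100)=190569292, p(101)=214481126, p(102)=241265379, p(103)=271248950, p(104)=304801365, p(105)=342325709, p(106)=384276336, p(107)=431149389, p(108)=483502844, p(109)=541946240, p(110)=607163746, p(111)=679903203, p(112)=761002156, p(113)=851376628, p(114)=952050665, p(115)=1064144451, p(116)=1188908248, p(117)=1327710076, p(118)=1482074143, p(119)=1653668665, p(120)=1844349560, p(121)=2056148051, p(122)=2291320912, p(123)=2552338241, p(124)=2841940500, p(125)=3163127352, p(126)=3519222692, p(127)=3913864295, p(128)=4351078600, p(129)=4835271870, p(130)=5371315400, p(131)=5964539504, p(132)=6620830889, p(133)=7346629512, p(134)=8149040695, p(135)=9035836076, p(136)=10015581680, p(137)=11097645016, p(138)=12292341831, p(139)=13610949895, p(140)=15065878135.
Final step: p(141) = p(140) + p(139) - p(136) - p(134) + p(129) + p(126) - p(119) - p(115) + p(106) + p(101) - p(90) - p(84) + p(71) + p(64) - p(49) - p(41) + p(24) + p(15)
= 15065878135 + 13610949895 - 10015581680 - 8149040695 + 4835271870 + 3519222692 - 1653668665 - 1064144451 + 384276336 + 214481126 - 56634173 - 26543660 + 4697205 + 1741630 - 173525 - 44583 + 1575 + 176
= 16670689208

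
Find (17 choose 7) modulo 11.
0

Using Lucas' theorem:
Write n=17 and k=7 in base 11:
n in base 11: [1, 6]
k in base 11: [0, 7]
C(17,7) mod 11 = ∏ C(n_i, k_i) mod 11
Digit binomials (mod 11): C(1,0) = 1; C(6,7) = 0 (k_i > n_i)
Product: 1 × 0 = 0 ≡ 0 (mod 11)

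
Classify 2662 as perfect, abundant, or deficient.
deficient

Proper divisors of 2662: sum = 1 + 2 + 11 + 22 + 121 + 242 + 1331 = 1730
Since 1730 < 2662, 2662 is deficient.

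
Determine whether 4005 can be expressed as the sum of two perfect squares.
6² + 63² (a=6, b=63)

Factorization: 4005 = 3^2 × 5 × 89
By Fermat: n is sum of two squares iff every prime p ≡ 3 (mod 4) appears to even power.
All primes ≡ 3 (mod 4) appear to even power.
Search a = 0, 1, 2, … for 4005 - a² a perfect square: first hit at a = 6: 4005 - 36 = 3969 = 63².
4005 = 6² + 63² = 36 + 3969 ✓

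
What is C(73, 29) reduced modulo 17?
0

Using Lucas' theorem:
Write n=73 and k=29 in base 17:
n in base 17: [4, 5]
k in base 17: [1, 12]
C(73,29) mod 17 = ∏ C(n_i, k_i) mod 17
Digit binomials (mod 17): C(4,1) = 4; C(5,12) = 0 (k_i > n_i)
Product: 4 × 0 = 0 ≡ 0 (mod 17)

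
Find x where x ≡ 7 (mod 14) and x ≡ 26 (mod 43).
413

Using Chinese Remainder Theorem:
M = 14 × 43 = 602
M1 = 43, M2 = 14
y1 = 43^(-1) mod 14 = 1
y2 = 14^(-1) mod 43 = 40
x = (7×43×1 + 26×14×40) mod 602 = 413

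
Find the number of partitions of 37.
21637

p(n) counts ways to write n as a sum of positive integers (order ignored).
Euler's pentagonal recurrence: p(k) = p(k-1) + p(k-2) - p(k-5) - p(k-7) + p(k-12) + p(k-15) - ... (offsets j(3j∓1)/2, signs ++--, p(0)=1, p(<0)=0).
DP table for k = 0..36: p(0)=1, p(1)=1, p(2)=2, p(3)=3, p(4)=5, p(5)=7, p(6)=11, p(7)=15, p(8)=22, p(9)=30, p(10)=42, p(11)=56, p(12)=77, p(13)=101, p(14)=135, p(15)=176, p(16)=231, p(17)=297, p(18)=385, p(19)=490, p(20)=627, p(21)=792, p(22)=1002, p(23)=1255, p(24)=1575, p(25)=1958, p(26)=2436, p(27)=3010, p(28)=3718, p(29)=4565, p(30)=5604, p(31)=6842, p(32)=8349, p(33)=10143, p(34)=12310, p(35)=14883, p(36)=17977.
Final step: p(37) = p(36) + p(35) - p(32) - p(30) + p(25) + p(22) - p(15) - p(11) + p(2)
= 17977 + 14883 - 8349 - 5604 + 1958 + 1002 - 176 - 56 + 2
= 21637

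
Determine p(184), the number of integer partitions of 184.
980462880430

p(n) counts ways to write n as a sum of positive integers (order ignored).
Euler's pentagonal recurrence: p(k) = p(k-1) + p(k-2) - p(k-5) - p(k-7) + p(k-12) + p(k-15) - ... (offsets j(3j∓1)/2, signs ++--, p(0)=1, p(<0)=0).
DP table for k = 0..183: p(0)=1, p(1)=1, p(2)=2, p(3)=3, p(4)=5, p(5)=7, p(6)=11, p(7)=15, p(8)=22, p(9)=30, p(10)=42, p(11)=56, p(12)=77, p(13)=101, p(14)=135, p(15)=176, p(16)=231, p(17)=297, p(18)=385, p(19)=490, p(20)=627, p(21)=792, p(22)=1002, p(23)=1255, p(24)=1575, p(25)=1958, p(26)=2436, p(27)=3010, p(28)=3718, p(29)=4565, p(30)=5604, p(31)=6842, p(32)=8349, p(33)=10143, p(34)=12310, p(35)=14883, p(36)=17977, p(37)=21637, p(38)=26015, p(39)=31185, p(40)=37338, p(41)=44583, p(42)=53174, p(43)=63261, p(44)=75175, p(45)=89134, p(46)=105558, p(47)=124754, p(48)=147273, p(49)=173525, p(50)=204226, p(51)=239943, p(52)=281589, p(53)=329931, p(54)=386155, p(55)=451276, p(56)=526823, p(57)=614154, p(58)=715220, p(59)=831820, p(60)=966467, p(61)=1121505, p(62)=1300156, p(63)=1505499, p(64)=1741630, p(65)=2012558, p(66)=2323520, p(67)=2679689, p(68)=3087735, p(69)=3554345, p(70)=4087968, p(71)=4697205, p(72)=5392783, p(73)=6185689, p(74)=7089500, p(75)=8118264, p(76)=9289091, p(77)=10619863, p(78)=12132164, p(79)=13848650, p(80)=15796476, p(81)=18004327, p(82)=20506255, p(83)=23338469, p(84)=26543660, p(85)=30167357, p(86)=34262962, p(87)=38887673, p(88)=44108109, p(89)=49995925, p(90)=56634173, p(91)=64112359, p(92)=72533807, p(93)=82010177, p(94)=92669720, p(95)=104651419, p(96)=118114304, p(97)=133230930, p(98)=150198136, p(99)=169229875, p(100)=190569292, p(101)=214481126, p(102)=241265379, p(103)=271248950, p(104)=304801365, p(105)=342325709, p(106)=384276336, p(107)=431149389, p(108)=483502844, p(109)=541946240, p(110)=607163746, p(111)=679903203, p(112)=761002156, p(113)=851376628, p(114)=952050665, p(115)=1064144451, p(116)=1188908248, p(117)=1327710076, p(118)=1482074143, p(119)=1653668665, p(120)=1844349560, p(121)=2056148051, p(122)=2291320912, p(123)=2552338241, p(124)=2841940500, p(125)=3163127352, p(126)=3519222692, p(127)=3913864295, p(128)=4351078600, p(129)=4835271870, p(130)=5371315400, p(131)=5964539504, p(132)=6620830889, p(133)=7346629512, p(134)=8149040695, p(135)=9035836076, p(136)=10015581680, p(137)=11097645016, p(138)=12292341831, p(139)=13610949895, p(140)=15065878135, p(141)=16670689208, p(142)=18440293320, p(143)=20390982757, p(144)=22540654445, p(145)=24908858009, p(146)=27517052599, p(147)=30388671978, p(148)=33549419497, p(149)=37027355200, p(150)=40853235313, p(151)=45060624582, p(152)=49686288421, p(153)=54770336324, p(154)=60356673280, p(155)=66493182097, p(156)=73232243759, p(157)=80630964769, p(158)=88751778802, p(159)=97662728555, p(160)=107438159466, p(161)=118159068427, p(162)=129913904637, p(163)=142798995930, p(164)=156919475295, p(165)=172389800255, p(166)=189334822579, p(167)=207890420102, p(168)=228204732751, p(169)=250438925115, p(170)=274768617130, p(171)=301384802048, p(172)=330495499613, p(173)=362326859895, p(174)=397125074750, p(175)=435157697830, p(176)=476715857290, p(177)=522115831195, p(178)=571701605655, p(179)=625846753120, p(180)=684957390936, p(181)=749474411781, p(182)=819876908323, p(183)=896684817527.
Final step: p(184) = p(183) + p(182) - p(179) - p(177) + p(172) + p(169) - p(162) - p(158) + p(149) + p(144) - p(133) - p(127) + p(114) + p(107) - p(92) - p(84) + p(67) + p(58) - p(39) - p(29) + p(8)
= 896684817527 + 819876908323 - 625846753120 - 522115831195 + 330495499613 + 250438925115 - 129913904637 - 88751778802 + 37027355200 + 22540654445 - 7346629512 - 3913864295 + 952050665 + 431149389 - 72533807 - 26543660 + 2679689 + 715220 - 31185 - 4565 + 22
= 980462880430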